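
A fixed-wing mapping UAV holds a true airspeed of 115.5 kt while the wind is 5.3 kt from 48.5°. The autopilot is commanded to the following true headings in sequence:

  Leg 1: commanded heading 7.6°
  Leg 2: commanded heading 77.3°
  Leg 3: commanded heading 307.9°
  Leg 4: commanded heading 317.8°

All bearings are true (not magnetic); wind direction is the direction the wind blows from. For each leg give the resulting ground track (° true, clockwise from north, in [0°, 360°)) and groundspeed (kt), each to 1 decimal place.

Leg 1: heading 7.6°; drift -1.8° → track 5.8°, groundspeed 111.5 kt
Leg 2: heading 77.3°; drift +1.3° → track 78.6°, groundspeed 110.9 kt
Leg 3: heading 307.9°; drift -2.6° → track 305.3°, groundspeed 116.6 kt
Leg 4: heading 317.8°; drift -2.6° → track 315.2°, groundspeed 115.7 kt

Leg 1: track=5.8°, groundspeed=111.5 kt
Leg 2: track=78.6°, groundspeed=110.9 kt
Leg 3: track=305.3°, groundspeed=116.6 kt
Leg 4: track=315.2°, groundspeed=115.7 kt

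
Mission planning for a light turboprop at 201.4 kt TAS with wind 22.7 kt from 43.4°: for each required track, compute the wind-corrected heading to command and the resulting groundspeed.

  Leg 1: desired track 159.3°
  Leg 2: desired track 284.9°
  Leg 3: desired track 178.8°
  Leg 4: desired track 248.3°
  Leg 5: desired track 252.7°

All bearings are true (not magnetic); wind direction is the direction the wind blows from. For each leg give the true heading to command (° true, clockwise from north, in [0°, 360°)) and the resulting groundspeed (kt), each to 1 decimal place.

Leg 1: heading=153.5°, groundspeed=210.3 kt
Leg 2: heading=290.6°, groundspeed=211.2 kt
Leg 3: heading=174.3°, groundspeed=216.9 kt
Leg 4: heading=251.0°, groundspeed=221.8 kt
Leg 5: heading=255.9°, groundspeed=220.9 kt

Leg 1: desired track 159.3°; wind correction -5.8° → command heading 153.5°, groundspeed 210.3 kt
Leg 2: desired track 284.9°; wind correction +5.7° → command heading 290.6°, groundspeed 211.2 kt
Leg 3: desired track 178.8°; wind correction -4.5° → command heading 174.3°, groundspeed 216.9 kt
Leg 4: desired track 248.3°; wind correction +2.7° → command heading 251.0°, groundspeed 221.8 kt
Leg 5: desired track 252.7°; wind correction +3.2° → command heading 255.9°, groundspeed 220.9 kt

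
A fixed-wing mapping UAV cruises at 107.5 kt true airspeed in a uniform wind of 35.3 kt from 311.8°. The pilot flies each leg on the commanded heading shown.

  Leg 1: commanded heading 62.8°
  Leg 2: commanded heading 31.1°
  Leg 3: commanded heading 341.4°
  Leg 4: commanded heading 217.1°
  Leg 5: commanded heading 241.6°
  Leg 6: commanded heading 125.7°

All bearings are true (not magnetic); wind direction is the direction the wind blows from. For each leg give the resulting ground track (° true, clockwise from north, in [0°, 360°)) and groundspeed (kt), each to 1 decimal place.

Leg 1: track=78.1°, groundspeed=124.6 kt
Leg 2: track=50.1°, groundspeed=106.7 kt
Leg 3: track=354.2°, groundspeed=78.8 kt
Leg 4: track=199.4°, groundspeed=115.9 kt
Leg 5: track=222.4°, groundspeed=101.2 kt
Leg 6: track=127.2°, groundspeed=142.6 kt

Leg 1: heading 62.8°; drift +15.3° → track 78.1°, groundspeed 124.6 kt
Leg 2: heading 31.1°; drift +19.0° → track 50.1°, groundspeed 106.7 kt
Leg 3: heading 341.4°; drift +12.8° → track 354.2°, groundspeed 78.8 kt
Leg 4: heading 217.1°; drift -17.7° → track 199.4°, groundspeed 115.9 kt
Leg 5: heading 241.6°; drift -19.2° → track 222.4°, groundspeed 101.2 kt
Leg 6: heading 125.7°; drift +1.5° → track 127.2°, groundspeed 142.6 kt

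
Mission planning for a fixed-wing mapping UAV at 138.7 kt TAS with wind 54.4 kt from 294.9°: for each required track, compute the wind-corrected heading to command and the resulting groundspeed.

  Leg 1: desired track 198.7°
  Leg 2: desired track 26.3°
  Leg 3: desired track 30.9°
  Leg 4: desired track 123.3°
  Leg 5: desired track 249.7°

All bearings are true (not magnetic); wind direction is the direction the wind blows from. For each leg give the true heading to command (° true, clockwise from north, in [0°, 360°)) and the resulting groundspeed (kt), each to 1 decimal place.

Leg 1: desired track 198.7°; wind correction +22.9° → command heading 221.6°, groundspeed 133.6 kt
Leg 2: desired track 26.3°; wind correction -23.1° → command heading 3.2°, groundspeed 128.9 kt
Leg 3: desired track 30.9°; wind correction -23.0° → command heading 7.9°, groundspeed 133.4 kt
Leg 4: desired track 123.3°; wind correction +3.3° → command heading 126.6°, groundspeed 192.3 kt
Leg 5: desired track 249.7°; wind correction +16.2° → command heading 265.9°, groundspeed 94.9 kt

Leg 1: heading=221.6°, groundspeed=133.6 kt
Leg 2: heading=3.2°, groundspeed=128.9 kt
Leg 3: heading=7.9°, groundspeed=133.4 kt
Leg 4: heading=126.6°, groundspeed=192.3 kt
Leg 5: heading=265.9°, groundspeed=94.9 kt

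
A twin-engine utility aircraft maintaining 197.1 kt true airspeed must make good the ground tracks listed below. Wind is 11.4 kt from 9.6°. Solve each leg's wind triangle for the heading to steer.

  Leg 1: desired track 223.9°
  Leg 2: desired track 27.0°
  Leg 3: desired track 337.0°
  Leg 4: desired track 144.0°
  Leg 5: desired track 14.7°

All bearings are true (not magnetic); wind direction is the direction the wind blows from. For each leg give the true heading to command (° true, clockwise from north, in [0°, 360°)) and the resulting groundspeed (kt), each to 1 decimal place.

Leg 1: heading=225.8°, groundspeed=206.4 kt
Leg 2: heading=26.0°, groundspeed=186.2 kt
Leg 3: heading=338.8°, groundspeed=187.4 kt
Leg 4: heading=141.6°, groundspeed=204.9 kt
Leg 5: heading=14.4°, groundspeed=185.7 kt

Leg 1: desired track 223.9°; wind correction +1.9° → command heading 225.8°, groundspeed 206.4 kt
Leg 2: desired track 27.0°; wind correction -1.0° → command heading 26.0°, groundspeed 186.2 kt
Leg 3: desired track 337.0°; wind correction +1.8° → command heading 338.8°, groundspeed 187.4 kt
Leg 4: desired track 144.0°; wind correction -2.4° → command heading 141.6°, groundspeed 204.9 kt
Leg 5: desired track 14.7°; wind correction -0.3° → command heading 14.4°, groundspeed 185.7 kt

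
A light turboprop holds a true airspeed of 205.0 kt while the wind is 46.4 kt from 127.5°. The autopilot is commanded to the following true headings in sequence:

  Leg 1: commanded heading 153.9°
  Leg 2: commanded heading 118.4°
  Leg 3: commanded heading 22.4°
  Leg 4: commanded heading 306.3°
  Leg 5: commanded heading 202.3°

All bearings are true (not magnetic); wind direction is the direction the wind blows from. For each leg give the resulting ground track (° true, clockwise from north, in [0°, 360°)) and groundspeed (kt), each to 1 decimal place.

Leg 1: track=161.1°, groundspeed=164.7 kt
Leg 2: track=115.8°, groundspeed=159.4 kt
Leg 3: track=10.7°, groundspeed=221.7 kt
Leg 4: track=306.5°, groundspeed=251.4 kt
Leg 5: track=215.4°, groundspeed=198.0 kt

Leg 1: heading 153.9°; drift +7.2° → track 161.1°, groundspeed 164.7 kt
Leg 2: heading 118.4°; drift -2.6° → track 115.8°, groundspeed 159.4 kt
Leg 3: heading 22.4°; drift -11.7° → track 10.7°, groundspeed 221.7 kt
Leg 4: heading 306.3°; drift +0.2° → track 306.5°, groundspeed 251.4 kt
Leg 5: heading 202.3°; drift +13.1° → track 215.4°, groundspeed 198.0 kt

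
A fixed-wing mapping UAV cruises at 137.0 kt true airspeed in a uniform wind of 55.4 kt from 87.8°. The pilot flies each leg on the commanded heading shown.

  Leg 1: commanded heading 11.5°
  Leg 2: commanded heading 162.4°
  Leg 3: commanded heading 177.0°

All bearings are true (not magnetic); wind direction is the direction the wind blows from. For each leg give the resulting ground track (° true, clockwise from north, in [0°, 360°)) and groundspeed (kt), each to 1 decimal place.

Leg 1: track=348.0°, groundspeed=135.1 kt
Leg 2: track=186.0°, groundspeed=133.4 kt
Leg 3: track=199.1°, groundspeed=147.1 kt

Leg 1: heading 11.5°; drift -23.5° → track 348.0°, groundspeed 135.1 kt
Leg 2: heading 162.4°; drift +23.6° → track 186.0°, groundspeed 133.4 kt
Leg 3: heading 177.0°; drift +22.1° → track 199.1°, groundspeed 147.1 kt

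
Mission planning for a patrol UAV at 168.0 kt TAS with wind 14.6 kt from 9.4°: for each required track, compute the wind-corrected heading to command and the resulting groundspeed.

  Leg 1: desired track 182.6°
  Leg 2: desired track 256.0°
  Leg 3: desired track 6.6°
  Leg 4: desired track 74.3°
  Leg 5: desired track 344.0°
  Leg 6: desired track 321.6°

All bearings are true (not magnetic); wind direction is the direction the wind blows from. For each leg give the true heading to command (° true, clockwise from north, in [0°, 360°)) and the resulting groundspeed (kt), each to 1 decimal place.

Leg 1: heading=182.0°, groundspeed=182.5 kt
Leg 2: heading=260.6°, groundspeed=173.3 kt
Leg 3: heading=6.8°, groundspeed=153.4 kt
Leg 4: heading=69.8°, groundspeed=161.3 kt
Leg 5: heading=346.1°, groundspeed=154.7 kt
Leg 6: heading=325.3°, groundspeed=157.8 kt

Leg 1: desired track 182.6°; wind correction -0.6° → command heading 182.0°, groundspeed 182.5 kt
Leg 2: desired track 256.0°; wind correction +4.6° → command heading 260.6°, groundspeed 173.3 kt
Leg 3: desired track 6.6°; wind correction +0.2° → command heading 6.8°, groundspeed 153.4 kt
Leg 4: desired track 74.3°; wind correction -4.5° → command heading 69.8°, groundspeed 161.3 kt
Leg 5: desired track 344.0°; wind correction +2.1° → command heading 346.1°, groundspeed 154.7 kt
Leg 6: desired track 321.6°; wind correction +3.7° → command heading 325.3°, groundspeed 157.8 kt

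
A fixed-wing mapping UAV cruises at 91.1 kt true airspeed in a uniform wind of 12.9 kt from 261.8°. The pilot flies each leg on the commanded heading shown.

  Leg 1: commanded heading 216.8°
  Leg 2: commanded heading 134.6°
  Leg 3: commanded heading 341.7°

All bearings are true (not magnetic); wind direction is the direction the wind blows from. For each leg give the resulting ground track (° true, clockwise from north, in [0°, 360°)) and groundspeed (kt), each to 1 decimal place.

Leg 1: heading 216.8°; drift -6.3° → track 210.5°, groundspeed 82.5 kt
Leg 2: heading 134.6°; drift -5.9° → track 128.7°, groundspeed 99.4 kt
Leg 3: heading 341.7°; drift +8.1° → track 349.8°, groundspeed 89.7 kt

Leg 1: track=210.5°, groundspeed=82.5 kt
Leg 2: track=128.7°, groundspeed=99.4 kt
Leg 3: track=349.8°, groundspeed=89.7 kt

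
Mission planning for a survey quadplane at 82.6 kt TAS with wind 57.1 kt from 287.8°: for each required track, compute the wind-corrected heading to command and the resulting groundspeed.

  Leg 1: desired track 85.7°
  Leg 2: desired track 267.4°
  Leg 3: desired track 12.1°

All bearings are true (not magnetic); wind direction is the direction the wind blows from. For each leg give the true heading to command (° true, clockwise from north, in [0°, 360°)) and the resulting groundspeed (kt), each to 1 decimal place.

Leg 1: desired track 85.7°; wind correction -15.1° → command heading 70.6°, groundspeed 132.7 kt
Leg 2: desired track 267.4°; wind correction +13.9° → command heading 281.3°, groundspeed 26.6 kt
Leg 3: desired track 12.1°; wind correction -43.5° → command heading 328.6°, groundspeed 54.3 kt

Leg 1: heading=70.6°, groundspeed=132.7 kt
Leg 2: heading=281.3°, groundspeed=26.6 kt
Leg 3: heading=328.6°, groundspeed=54.3 kt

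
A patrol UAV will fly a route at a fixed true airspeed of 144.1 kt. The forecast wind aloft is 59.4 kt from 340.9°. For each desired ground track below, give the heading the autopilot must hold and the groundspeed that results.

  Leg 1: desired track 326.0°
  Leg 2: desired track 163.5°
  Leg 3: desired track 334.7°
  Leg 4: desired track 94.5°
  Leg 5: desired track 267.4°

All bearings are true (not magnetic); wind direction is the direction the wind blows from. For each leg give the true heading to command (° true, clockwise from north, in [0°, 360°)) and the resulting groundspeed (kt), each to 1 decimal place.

Leg 1: desired track 326.0°; wind correction +6.1° → command heading 332.1°, groundspeed 85.9 kt
Leg 2: desired track 163.5°; wind correction +1.1° → command heading 164.6°, groundspeed 203.4 kt
Leg 3: desired track 334.7°; wind correction +2.6° → command heading 337.3°, groundspeed 84.9 kt
Leg 4: desired track 94.5°; wind correction -22.2° → command heading 72.3°, groundspeed 157.2 kt
Leg 5: desired track 267.4°; wind correction +23.3° → command heading 290.7°, groundspeed 115.5 kt

Leg 1: heading=332.1°, groundspeed=85.9 kt
Leg 2: heading=164.6°, groundspeed=203.4 kt
Leg 3: heading=337.3°, groundspeed=84.9 kt
Leg 4: heading=72.3°, groundspeed=157.2 kt
Leg 5: heading=290.7°, groundspeed=115.5 kt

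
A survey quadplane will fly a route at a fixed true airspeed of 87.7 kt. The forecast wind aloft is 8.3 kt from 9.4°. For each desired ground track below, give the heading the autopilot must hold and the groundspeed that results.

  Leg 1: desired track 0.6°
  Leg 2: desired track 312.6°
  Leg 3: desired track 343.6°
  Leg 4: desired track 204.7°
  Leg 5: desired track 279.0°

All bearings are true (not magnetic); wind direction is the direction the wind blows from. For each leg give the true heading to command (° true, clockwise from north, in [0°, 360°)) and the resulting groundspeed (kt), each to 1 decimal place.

Leg 1: heading=1.4°, groundspeed=79.5 kt
Leg 2: heading=317.1°, groundspeed=82.9 kt
Leg 3: heading=346.0°, groundspeed=80.2 kt
Leg 4: heading=206.1°, groundspeed=95.7 kt
Leg 5: heading=284.4°, groundspeed=87.4 kt

Leg 1: desired track 0.6°; wind correction +0.8° → command heading 1.4°, groundspeed 79.5 kt
Leg 2: desired track 312.6°; wind correction +4.5° → command heading 317.1°, groundspeed 82.9 kt
Leg 3: desired track 343.6°; wind correction +2.4° → command heading 346.0°, groundspeed 80.2 kt
Leg 4: desired track 204.7°; wind correction +1.4° → command heading 206.1°, groundspeed 95.7 kt
Leg 5: desired track 279.0°; wind correction +5.4° → command heading 284.4°, groundspeed 87.4 kt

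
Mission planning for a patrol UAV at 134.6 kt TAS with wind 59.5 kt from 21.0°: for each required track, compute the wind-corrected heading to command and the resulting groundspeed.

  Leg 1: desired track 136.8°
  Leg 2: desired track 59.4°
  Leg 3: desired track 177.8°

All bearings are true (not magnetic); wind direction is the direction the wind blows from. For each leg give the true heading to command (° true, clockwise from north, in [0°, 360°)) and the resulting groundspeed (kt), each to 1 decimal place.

Leg 1: desired track 136.8°; wind correction -23.5° → command heading 113.3°, groundspeed 149.4 kt
Leg 2: desired track 59.4°; wind correction -15.9° → command heading 43.5°, groundspeed 82.8 kt
Leg 3: desired track 177.8°; wind correction -10.0° → command heading 167.8°, groundspeed 187.2 kt

Leg 1: heading=113.3°, groundspeed=149.4 kt
Leg 2: heading=43.5°, groundspeed=82.8 kt
Leg 3: heading=167.8°, groundspeed=187.2 kt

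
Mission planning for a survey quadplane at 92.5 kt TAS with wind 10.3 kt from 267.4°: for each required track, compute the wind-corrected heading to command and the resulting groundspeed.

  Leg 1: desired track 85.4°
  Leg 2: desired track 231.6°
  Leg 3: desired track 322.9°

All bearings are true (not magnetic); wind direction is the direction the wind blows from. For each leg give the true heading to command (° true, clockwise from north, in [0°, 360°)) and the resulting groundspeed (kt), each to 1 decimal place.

Leg 1: desired track 85.4°; wind correction -0.2° → command heading 85.2°, groundspeed 102.8 kt
Leg 2: desired track 231.6°; wind correction +3.7° → command heading 235.3°, groundspeed 83.9 kt
Leg 3: desired track 322.9°; wind correction -5.3° → command heading 317.6°, groundspeed 86.3 kt

Leg 1: heading=85.2°, groundspeed=102.8 kt
Leg 2: heading=235.3°, groundspeed=83.9 kt
Leg 3: heading=317.6°, groundspeed=86.3 kt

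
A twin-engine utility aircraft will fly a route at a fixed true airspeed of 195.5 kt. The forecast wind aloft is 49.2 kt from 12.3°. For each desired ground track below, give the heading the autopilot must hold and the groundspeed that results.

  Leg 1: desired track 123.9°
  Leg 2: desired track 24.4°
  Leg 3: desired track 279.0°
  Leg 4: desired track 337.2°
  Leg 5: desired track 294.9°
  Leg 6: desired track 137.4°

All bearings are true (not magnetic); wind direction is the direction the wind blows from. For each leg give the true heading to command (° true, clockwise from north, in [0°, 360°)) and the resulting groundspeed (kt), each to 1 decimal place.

Leg 1: desired track 123.9°; wind correction -13.5° → command heading 110.4°, groundspeed 208.2 kt
Leg 2: desired track 24.4°; wind correction -3.0° → command heading 21.4°, groundspeed 147.1 kt
Leg 3: desired track 279.0°; wind correction +14.6° → command heading 293.6°, groundspeed 192.1 kt
Leg 4: desired track 337.2°; wind correction +8.3° → command heading 345.5°, groundspeed 153.2 kt
Leg 5: desired track 294.9°; wind correction +14.2° → command heading 309.1°, groundspeed 178.8 kt
Leg 6: desired track 137.4°; wind correction -11.9° → command heading 125.5°, groundspeed 219.6 kt

Leg 1: heading=110.4°, groundspeed=208.2 kt
Leg 2: heading=21.4°, groundspeed=147.1 kt
Leg 3: heading=293.6°, groundspeed=192.1 kt
Leg 4: heading=345.5°, groundspeed=153.2 kt
Leg 5: heading=309.1°, groundspeed=178.8 kt
Leg 6: heading=125.5°, groundspeed=219.6 kt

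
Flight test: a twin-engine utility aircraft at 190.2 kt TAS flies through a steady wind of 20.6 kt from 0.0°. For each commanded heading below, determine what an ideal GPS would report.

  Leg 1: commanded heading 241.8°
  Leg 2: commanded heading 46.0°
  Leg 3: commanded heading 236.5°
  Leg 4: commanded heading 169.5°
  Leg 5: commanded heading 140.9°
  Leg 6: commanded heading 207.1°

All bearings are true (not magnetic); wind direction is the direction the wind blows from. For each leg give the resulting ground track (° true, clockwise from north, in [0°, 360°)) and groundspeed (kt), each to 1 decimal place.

Leg 1: heading 241.8°; drift -5.2° → track 236.6°, groundspeed 200.8 kt
Leg 2: heading 46.0°; drift +4.8° → track 50.8°, groundspeed 176.5 kt
Leg 3: heading 236.5°; drift -4.9° → track 231.6°, groundspeed 202.3 kt
Leg 4: heading 169.5°; drift +1.0° → track 170.5°, groundspeed 210.5 kt
Leg 5: heading 140.9°; drift +3.6° → track 144.5°, groundspeed 206.6 kt
Leg 6: heading 207.1°; drift -2.6° → track 204.5°, groundspeed 208.7 kt

Leg 1: track=236.6°, groundspeed=200.8 kt
Leg 2: track=50.8°, groundspeed=176.5 kt
Leg 3: track=231.6°, groundspeed=202.3 kt
Leg 4: track=170.5°, groundspeed=210.5 kt
Leg 5: track=144.5°, groundspeed=206.6 kt
Leg 6: track=204.5°, groundspeed=208.7 kt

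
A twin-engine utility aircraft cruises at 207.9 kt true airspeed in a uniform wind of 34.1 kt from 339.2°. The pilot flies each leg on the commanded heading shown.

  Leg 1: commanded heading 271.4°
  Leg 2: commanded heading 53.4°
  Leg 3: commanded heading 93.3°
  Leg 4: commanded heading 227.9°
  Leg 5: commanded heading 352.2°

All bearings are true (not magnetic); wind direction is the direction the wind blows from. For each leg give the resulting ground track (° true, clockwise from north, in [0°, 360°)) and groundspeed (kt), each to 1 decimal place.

Leg 1: heading 271.4°; drift -9.2° → track 262.2°, groundspeed 197.6 kt
Leg 2: heading 53.4°; drift +9.4° → track 62.8°, groundspeed 201.3 kt
Leg 3: heading 93.3°; drift +8.0° → track 101.3°, groundspeed 224.0 kt
Leg 4: heading 227.9°; drift -8.2° → track 219.7°, groundspeed 222.6 kt
Leg 5: heading 352.2°; drift +2.5° → track 354.7°, groundspeed 174.8 kt

Leg 1: track=262.2°, groundspeed=197.6 kt
Leg 2: track=62.8°, groundspeed=201.3 kt
Leg 3: track=101.3°, groundspeed=224.0 kt
Leg 4: track=219.7°, groundspeed=222.6 kt
Leg 5: track=354.7°, groundspeed=174.8 kt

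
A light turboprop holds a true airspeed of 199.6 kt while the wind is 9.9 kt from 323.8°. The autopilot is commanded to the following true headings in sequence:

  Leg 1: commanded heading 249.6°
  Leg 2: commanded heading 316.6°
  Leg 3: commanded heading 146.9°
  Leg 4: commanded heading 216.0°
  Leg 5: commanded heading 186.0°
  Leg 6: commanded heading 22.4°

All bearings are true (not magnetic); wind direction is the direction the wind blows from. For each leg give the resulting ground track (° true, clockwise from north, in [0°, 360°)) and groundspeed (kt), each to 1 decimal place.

Leg 1: track=246.8°, groundspeed=197.1 kt
Leg 2: track=316.2°, groundspeed=189.8 kt
Leg 3: track=146.8°, groundspeed=209.5 kt
Leg 4: track=213.3°, groundspeed=202.8 kt
Leg 5: track=184.2°, groundspeed=207.0 kt
Leg 6: track=24.9°, groundspeed=194.6 kt

Leg 1: heading 249.6°; drift -2.8° → track 246.8°, groundspeed 197.1 kt
Leg 2: heading 316.6°; drift -0.4° → track 316.2°, groundspeed 189.8 kt
Leg 3: heading 146.9°; drift -0.1° → track 146.8°, groundspeed 209.5 kt
Leg 4: heading 216.0°; drift -2.7° → track 213.3°, groundspeed 202.8 kt
Leg 5: heading 186.0°; drift -1.8° → track 184.2°, groundspeed 207.0 kt
Leg 6: heading 22.4°; drift +2.5° → track 24.9°, groundspeed 194.6 kt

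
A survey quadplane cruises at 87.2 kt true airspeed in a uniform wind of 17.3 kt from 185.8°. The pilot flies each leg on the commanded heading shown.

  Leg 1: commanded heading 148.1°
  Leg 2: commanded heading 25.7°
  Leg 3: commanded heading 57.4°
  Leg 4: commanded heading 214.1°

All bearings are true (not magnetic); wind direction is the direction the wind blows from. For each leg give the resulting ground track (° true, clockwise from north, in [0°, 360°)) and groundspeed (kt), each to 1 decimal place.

Leg 1: track=139.9°, groundspeed=74.3 kt
Leg 2: track=22.4°, groundspeed=103.6 kt
Leg 3: track=49.5°, groundspeed=98.9 kt
Leg 4: track=220.6°, groundspeed=72.4 kt

Leg 1: heading 148.1°; drift -8.2° → track 139.9°, groundspeed 74.3 kt
Leg 2: heading 25.7°; drift -3.3° → track 22.4°, groundspeed 103.6 kt
Leg 3: heading 57.4°; drift -7.9° → track 49.5°, groundspeed 98.9 kt
Leg 4: heading 214.1°; drift +6.5° → track 220.6°, groundspeed 72.4 kt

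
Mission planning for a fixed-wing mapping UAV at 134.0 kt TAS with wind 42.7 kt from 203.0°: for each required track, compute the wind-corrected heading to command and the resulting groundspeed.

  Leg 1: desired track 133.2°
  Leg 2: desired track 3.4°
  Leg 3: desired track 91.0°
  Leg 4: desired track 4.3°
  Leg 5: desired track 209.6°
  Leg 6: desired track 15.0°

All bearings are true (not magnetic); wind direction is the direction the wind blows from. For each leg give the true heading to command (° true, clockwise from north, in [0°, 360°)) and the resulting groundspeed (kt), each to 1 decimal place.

Leg 1: desired track 133.2°; wind correction +17.4° → command heading 150.6°, groundspeed 113.1 kt
Leg 2: desired track 3.4°; wind correction -6.1° → command heading 357.3°, groundspeed 173.5 kt
Leg 3: desired track 91.0°; wind correction +17.2° → command heading 108.2°, groundspeed 144.0 kt
Leg 4: desired track 4.3°; wind correction -5.9° → command heading 358.4°, groundspeed 173.7 kt
Leg 5: desired track 209.6°; wind correction -2.1° → command heading 207.5°, groundspeed 91.5 kt
Leg 6: desired track 15.0°; wind correction -2.5° → command heading 12.5°, groundspeed 176.2 kt

Leg 1: heading=150.6°, groundspeed=113.1 kt
Leg 2: heading=357.3°, groundspeed=173.5 kt
Leg 3: heading=108.2°, groundspeed=144.0 kt
Leg 4: heading=358.4°, groundspeed=173.7 kt
Leg 5: heading=207.5°, groundspeed=91.5 kt
Leg 6: heading=12.5°, groundspeed=176.2 kt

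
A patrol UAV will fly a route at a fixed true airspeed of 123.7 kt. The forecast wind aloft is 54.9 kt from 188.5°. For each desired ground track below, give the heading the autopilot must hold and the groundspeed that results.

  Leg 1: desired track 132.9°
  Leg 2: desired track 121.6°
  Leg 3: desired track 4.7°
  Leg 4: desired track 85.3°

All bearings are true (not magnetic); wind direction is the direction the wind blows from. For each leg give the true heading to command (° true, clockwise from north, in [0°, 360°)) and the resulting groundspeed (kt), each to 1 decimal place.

Leg 1: desired track 132.9°; wind correction +21.5° → command heading 154.4°, groundspeed 84.1 kt
Leg 2: desired track 121.6°; wind correction +24.1° → command heading 145.7°, groundspeed 91.4 kt
Leg 3: desired track 4.7°; wind correction -1.7° → command heading 3.0°, groundspeed 178.4 kt
Leg 4: desired track 85.3°; wind correction +25.6° → command heading 110.9°, groundspeed 124.1 kt

Leg 1: heading=154.4°, groundspeed=84.1 kt
Leg 2: heading=145.7°, groundspeed=91.4 kt
Leg 3: heading=3.0°, groundspeed=178.4 kt
Leg 4: heading=110.9°, groundspeed=124.1 kt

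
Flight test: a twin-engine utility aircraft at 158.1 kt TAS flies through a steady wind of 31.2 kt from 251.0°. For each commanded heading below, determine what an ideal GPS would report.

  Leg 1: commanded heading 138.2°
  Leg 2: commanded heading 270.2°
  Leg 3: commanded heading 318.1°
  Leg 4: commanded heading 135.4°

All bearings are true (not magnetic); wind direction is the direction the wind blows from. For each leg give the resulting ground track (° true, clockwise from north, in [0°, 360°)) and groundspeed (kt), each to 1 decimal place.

Leg 1: track=128.6°, groundspeed=172.6 kt
Leg 2: track=274.8°, groundspeed=129.0 kt
Leg 3: track=329.2°, groundspeed=148.8 kt
Leg 4: track=126.1°, groundspeed=173.9 kt

Leg 1: heading 138.2°; drift -9.6° → track 128.6°, groundspeed 172.6 kt
Leg 2: heading 270.2°; drift +4.6° → track 274.8°, groundspeed 129.0 kt
Leg 3: heading 318.1°; drift +11.1° → track 329.2°, groundspeed 148.8 kt
Leg 4: heading 135.4°; drift -9.3° → track 126.1°, groundspeed 173.9 kt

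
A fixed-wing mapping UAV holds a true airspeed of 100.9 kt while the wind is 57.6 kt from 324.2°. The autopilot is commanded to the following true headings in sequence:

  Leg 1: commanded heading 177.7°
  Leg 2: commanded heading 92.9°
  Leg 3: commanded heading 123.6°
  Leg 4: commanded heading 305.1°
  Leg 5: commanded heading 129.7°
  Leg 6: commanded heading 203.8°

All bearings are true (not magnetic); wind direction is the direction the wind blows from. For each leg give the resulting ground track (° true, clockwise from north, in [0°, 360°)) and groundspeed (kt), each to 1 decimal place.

Leg 1: heading 177.7°; drift -12.0° → track 165.7°, groundspeed 152.3 kt
Leg 2: heading 92.9°; drift +18.2° → track 111.1°, groundspeed 144.1 kt
Leg 3: heading 123.6°; drift +7.5° → track 131.1°, groundspeed 156.1 kt
Leg 4: heading 305.1°; drift -22.1° → track 283.0°, groundspeed 50.1 kt
Leg 5: heading 129.7°; drift +5.3° → track 135.0°, groundspeed 157.3 kt
Leg 6: heading 203.8°; drift -20.9° → track 182.9°, groundspeed 139.2 kt

Leg 1: track=165.7°, groundspeed=152.3 kt
Leg 2: track=111.1°, groundspeed=144.1 kt
Leg 3: track=131.1°, groundspeed=156.1 kt
Leg 4: track=283.0°, groundspeed=50.1 kt
Leg 5: track=135.0°, groundspeed=157.3 kt
Leg 6: track=182.9°, groundspeed=139.2 kt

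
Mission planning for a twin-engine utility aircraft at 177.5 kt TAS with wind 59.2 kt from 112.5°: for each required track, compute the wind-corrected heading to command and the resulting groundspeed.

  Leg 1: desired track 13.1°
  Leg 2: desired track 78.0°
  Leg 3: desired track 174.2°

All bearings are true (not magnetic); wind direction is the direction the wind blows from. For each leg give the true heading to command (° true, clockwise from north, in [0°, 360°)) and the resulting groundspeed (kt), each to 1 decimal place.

Leg 1: heading=32.3°, groundspeed=177.3 kt
Leg 2: heading=88.9°, groundspeed=125.5 kt
Leg 3: heading=157.1°, groundspeed=141.6 kt

Leg 1: desired track 13.1°; wind correction +19.2° → command heading 32.3°, groundspeed 177.3 kt
Leg 2: desired track 78.0°; wind correction +10.9° → command heading 88.9°, groundspeed 125.5 kt
Leg 3: desired track 174.2°; wind correction -17.1° → command heading 157.1°, groundspeed 141.6 kt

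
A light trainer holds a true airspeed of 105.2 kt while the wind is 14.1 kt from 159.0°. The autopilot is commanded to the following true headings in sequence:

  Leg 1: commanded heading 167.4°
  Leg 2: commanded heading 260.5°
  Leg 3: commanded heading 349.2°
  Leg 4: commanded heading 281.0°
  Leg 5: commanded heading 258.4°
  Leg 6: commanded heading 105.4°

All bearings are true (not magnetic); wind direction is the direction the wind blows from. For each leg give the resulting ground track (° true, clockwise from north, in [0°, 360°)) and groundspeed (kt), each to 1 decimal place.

Leg 1: track=168.7°, groundspeed=91.3 kt
Leg 2: track=267.8°, groundspeed=108.9 kt
Leg 3: track=348.0°, groundspeed=119.1 kt
Leg 4: track=287.1°, groundspeed=113.3 kt
Leg 5: track=265.8°, groundspeed=108.4 kt
Leg 6: track=98.7°, groundspeed=97.5 kt

Leg 1: heading 167.4°; drift +1.3° → track 168.7°, groundspeed 91.3 kt
Leg 2: heading 260.5°; drift +7.3° → track 267.8°, groundspeed 108.9 kt
Leg 3: heading 349.2°; drift -1.2° → track 348.0°, groundspeed 119.1 kt
Leg 4: heading 281.0°; drift +6.1° → track 287.1°, groundspeed 113.3 kt
Leg 5: heading 258.4°; drift +7.4° → track 265.8°, groundspeed 108.4 kt
Leg 6: heading 105.4°; drift -6.7° → track 98.7°, groundspeed 97.5 kt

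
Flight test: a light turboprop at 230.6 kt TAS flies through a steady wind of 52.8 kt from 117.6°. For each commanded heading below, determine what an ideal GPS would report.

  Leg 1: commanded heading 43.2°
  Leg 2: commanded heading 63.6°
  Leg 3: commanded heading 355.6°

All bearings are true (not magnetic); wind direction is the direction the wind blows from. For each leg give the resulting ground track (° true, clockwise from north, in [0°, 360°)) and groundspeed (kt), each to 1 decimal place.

Leg 1: heading 43.2°; drift -13.2° → track 30.0°, groundspeed 222.3 kt
Leg 2: heading 63.6°; drift -12.1° → track 51.5°, groundspeed 204.1 kt
Leg 3: heading 355.6°; drift -9.8° → track 345.8°, groundspeed 262.4 kt

Leg 1: track=30.0°, groundspeed=222.3 kt
Leg 2: track=51.5°, groundspeed=204.1 kt
Leg 3: track=345.8°, groundspeed=262.4 kt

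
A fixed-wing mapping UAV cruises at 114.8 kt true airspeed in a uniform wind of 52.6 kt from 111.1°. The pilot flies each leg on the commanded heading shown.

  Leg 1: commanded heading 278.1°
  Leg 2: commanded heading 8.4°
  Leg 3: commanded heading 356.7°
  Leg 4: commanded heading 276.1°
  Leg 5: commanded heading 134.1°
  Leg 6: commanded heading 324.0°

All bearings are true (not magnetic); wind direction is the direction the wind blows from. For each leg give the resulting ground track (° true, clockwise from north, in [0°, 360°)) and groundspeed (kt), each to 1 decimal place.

Leg 1: track=282.2°, groundspeed=166.5 kt
Leg 2: track=346.3°, groundspeed=136.4 kt
Leg 3: track=337.4°, groundspeed=144.7 kt
Leg 4: track=280.8°, groundspeed=166.2 kt
Leg 5: track=151.3°, groundspeed=69.5 kt
Leg 6: track=313.8°, groundspeed=161.5 kt

Leg 1: heading 278.1°; drift +4.1° → track 282.2°, groundspeed 166.5 kt
Leg 2: heading 8.4°; drift -22.1° → track 346.3°, groundspeed 136.4 kt
Leg 3: heading 356.7°; drift -19.3° → track 337.4°, groundspeed 144.7 kt
Leg 4: heading 276.1°; drift +4.7° → track 280.8°, groundspeed 166.2 kt
Leg 5: heading 134.1°; drift +17.2° → track 151.3°, groundspeed 69.5 kt
Leg 6: heading 324.0°; drift -10.2° → track 313.8°, groundspeed 161.5 kt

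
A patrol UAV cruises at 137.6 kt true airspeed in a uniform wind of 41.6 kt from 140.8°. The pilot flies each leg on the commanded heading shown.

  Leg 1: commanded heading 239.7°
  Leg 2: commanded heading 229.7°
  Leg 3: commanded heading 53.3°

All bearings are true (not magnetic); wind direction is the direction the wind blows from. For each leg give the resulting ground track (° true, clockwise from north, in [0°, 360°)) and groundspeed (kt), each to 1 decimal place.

Leg 1: heading 239.7°; drift +15.9° → track 255.6°, groundspeed 149.8 kt
Leg 2: heading 229.7°; drift +16.9° → track 246.6°, groundspeed 143.0 kt
Leg 3: heading 53.3°; drift -17.0° → track 36.3°, groundspeed 142.0 kt

Leg 1: track=255.6°, groundspeed=149.8 kt
Leg 2: track=246.6°, groundspeed=143.0 kt
Leg 3: track=36.3°, groundspeed=142.0 kt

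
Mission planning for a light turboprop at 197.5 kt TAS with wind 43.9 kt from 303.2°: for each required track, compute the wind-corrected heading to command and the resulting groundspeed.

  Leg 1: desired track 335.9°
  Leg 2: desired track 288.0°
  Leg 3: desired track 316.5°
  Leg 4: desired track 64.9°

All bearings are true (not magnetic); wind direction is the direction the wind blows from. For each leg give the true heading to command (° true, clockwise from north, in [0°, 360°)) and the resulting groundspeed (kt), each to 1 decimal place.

Leg 1: heading=329.0°, groundspeed=159.1 kt
Leg 2: heading=291.3°, groundspeed=154.8 kt
Leg 3: heading=313.6°, groundspeed=154.5 kt
Leg 4: heading=54.0°, groundspeed=217.0 kt

Leg 1: desired track 335.9°; wind correction -6.9° → command heading 329.0°, groundspeed 159.1 kt
Leg 2: desired track 288.0°; wind correction +3.3° → command heading 291.3°, groundspeed 154.8 kt
Leg 3: desired track 316.5°; wind correction -2.9° → command heading 313.6°, groundspeed 154.5 kt
Leg 4: desired track 64.9°; wind correction -10.9° → command heading 54.0°, groundspeed 217.0 kt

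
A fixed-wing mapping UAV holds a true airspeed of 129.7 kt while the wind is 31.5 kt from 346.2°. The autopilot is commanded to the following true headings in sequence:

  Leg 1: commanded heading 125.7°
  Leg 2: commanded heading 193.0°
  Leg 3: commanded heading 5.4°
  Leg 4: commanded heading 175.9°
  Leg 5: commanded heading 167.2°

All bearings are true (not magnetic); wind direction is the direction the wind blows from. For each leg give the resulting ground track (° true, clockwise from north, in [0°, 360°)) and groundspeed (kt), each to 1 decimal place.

Leg 1: heading 125.7°; drift +7.6° → track 133.3°, groundspeed 155.0 kt
Leg 2: heading 193.0°; drift -5.1° → track 187.9°, groundspeed 158.5 kt
Leg 3: heading 5.4°; drift +5.9° → track 11.3°, groundspeed 100.5 kt
Leg 4: heading 175.9°; drift -1.9° → track 174.0°, groundspeed 160.8 kt
Leg 5: heading 167.2°; drift -0.2° → track 167.0°, groundspeed 161.2 kt

Leg 1: track=133.3°, groundspeed=155.0 kt
Leg 2: track=187.9°, groundspeed=158.5 kt
Leg 3: track=11.3°, groundspeed=100.5 kt
Leg 4: track=174.0°, groundspeed=160.8 kt
Leg 5: track=167.0°, groundspeed=161.2 kt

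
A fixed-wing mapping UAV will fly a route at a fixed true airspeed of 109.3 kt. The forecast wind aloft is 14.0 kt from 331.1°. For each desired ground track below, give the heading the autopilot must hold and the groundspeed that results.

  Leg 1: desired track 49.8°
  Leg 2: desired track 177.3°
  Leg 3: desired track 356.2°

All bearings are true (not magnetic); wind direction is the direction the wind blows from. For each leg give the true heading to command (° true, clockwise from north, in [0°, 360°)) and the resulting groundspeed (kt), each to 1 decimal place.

Leg 1: desired track 49.8°; wind correction -7.2° → command heading 42.6°, groundspeed 105.7 kt
Leg 2: desired track 177.3°; wind correction +3.2° → command heading 180.5°, groundspeed 121.7 kt
Leg 3: desired track 356.2°; wind correction -3.1° → command heading 353.1°, groundspeed 96.5 kt

Leg 1: heading=42.6°, groundspeed=105.7 kt
Leg 2: heading=180.5°, groundspeed=121.7 kt
Leg 3: heading=353.1°, groundspeed=96.5 kt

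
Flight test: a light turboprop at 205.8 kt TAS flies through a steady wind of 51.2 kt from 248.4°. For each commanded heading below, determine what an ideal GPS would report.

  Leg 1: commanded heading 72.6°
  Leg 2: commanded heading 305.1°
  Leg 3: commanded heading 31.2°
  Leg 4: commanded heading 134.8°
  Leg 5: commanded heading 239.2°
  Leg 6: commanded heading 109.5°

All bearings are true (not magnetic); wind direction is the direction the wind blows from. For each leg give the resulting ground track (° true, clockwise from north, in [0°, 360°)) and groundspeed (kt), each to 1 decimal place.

Leg 1: track=71.8°, groundspeed=256.9 kt
Leg 2: track=318.6°, groundspeed=182.8 kt
Leg 3: track=38.4°, groundspeed=248.5 kt
Leg 4: track=123.1°, groundspeed=231.1 kt
Leg 5: track=236.2°, groundspeed=155.5 kt
Leg 6: track=101.7°, groundspeed=246.7 kt

Leg 1: heading 72.6°; drift -0.8° → track 71.8°, groundspeed 256.9 kt
Leg 2: heading 305.1°; drift +13.5° → track 318.6°, groundspeed 182.8 kt
Leg 3: heading 31.2°; drift +7.2° → track 38.4°, groundspeed 248.5 kt
Leg 4: heading 134.8°; drift -11.7° → track 123.1°, groundspeed 231.1 kt
Leg 5: heading 239.2°; drift -3.0° → track 236.2°, groundspeed 155.5 kt
Leg 6: heading 109.5°; drift -7.8° → track 101.7°, groundspeed 246.7 kt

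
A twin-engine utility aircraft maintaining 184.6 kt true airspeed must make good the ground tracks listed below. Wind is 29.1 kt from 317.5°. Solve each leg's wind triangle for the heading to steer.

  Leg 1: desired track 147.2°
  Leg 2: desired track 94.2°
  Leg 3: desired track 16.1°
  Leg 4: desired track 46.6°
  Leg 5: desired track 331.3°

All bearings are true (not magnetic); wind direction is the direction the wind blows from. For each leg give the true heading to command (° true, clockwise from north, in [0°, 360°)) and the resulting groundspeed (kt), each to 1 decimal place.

Leg 1: desired track 147.2°; wind correction +1.5° → command heading 148.7°, groundspeed 213.2 kt
Leg 2: desired track 94.2°; wind correction -6.2° → command heading 88.0°, groundspeed 204.7 kt
Leg 3: desired track 16.1°; wind correction -7.7° → command heading 8.4°, groundspeed 167.8 kt
Leg 4: desired track 46.6°; wind correction -9.1° → command heading 37.5°, groundspeed 181.8 kt
Leg 5: desired track 331.3°; wind correction -2.2° → command heading 329.1°, groundspeed 156.2 kt

Leg 1: heading=148.7°, groundspeed=213.2 kt
Leg 2: heading=88.0°, groundspeed=204.7 kt
Leg 3: heading=8.4°, groundspeed=167.8 kt
Leg 4: heading=37.5°, groundspeed=181.8 kt
Leg 5: heading=329.1°, groundspeed=156.2 kt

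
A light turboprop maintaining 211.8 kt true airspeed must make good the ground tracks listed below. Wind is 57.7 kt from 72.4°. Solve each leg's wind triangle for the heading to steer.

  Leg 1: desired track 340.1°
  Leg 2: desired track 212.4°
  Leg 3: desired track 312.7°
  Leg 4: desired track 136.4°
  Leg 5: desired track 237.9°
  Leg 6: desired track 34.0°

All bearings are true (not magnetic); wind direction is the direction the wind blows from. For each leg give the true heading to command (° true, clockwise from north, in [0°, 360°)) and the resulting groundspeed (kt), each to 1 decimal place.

Leg 1: desired track 340.1°; wind correction +15.8° → command heading 355.9°, groundspeed 206.1 kt
Leg 2: desired track 212.4°; wind correction -10.1° → command heading 202.3°, groundspeed 252.7 kt
Leg 3: desired track 312.7°; wind correction +13.7° → command heading 326.4°, groundspeed 234.4 kt
Leg 4: desired track 136.4°; wind correction -14.2° → command heading 122.2°, groundspeed 180.1 kt
Leg 5: desired track 237.9°; wind correction -3.9° → command heading 234.0°, groundspeed 267.2 kt
Leg 6: desired track 34.0°; wind correction +9.7° → command heading 43.7°, groundspeed 163.5 kt

Leg 1: heading=355.9°, groundspeed=206.1 kt
Leg 2: heading=202.3°, groundspeed=252.7 kt
Leg 3: heading=326.4°, groundspeed=234.4 kt
Leg 4: heading=122.2°, groundspeed=180.1 kt
Leg 5: heading=234.0°, groundspeed=267.2 kt
Leg 6: heading=43.7°, groundspeed=163.5 kt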